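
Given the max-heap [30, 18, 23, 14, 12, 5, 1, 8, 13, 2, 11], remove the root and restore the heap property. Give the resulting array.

remove root 30; move last element 11 to root → [11, 18, 23, 14, 12, 5, 1, 8, 13, 2]
11 vs larger child 23 at index 2, swap → [23, 18, 11, 14, 12, 5, 1, 8, 13, 2]

[23, 18, 11, 14, 12, 5, 1, 8, 13, 2]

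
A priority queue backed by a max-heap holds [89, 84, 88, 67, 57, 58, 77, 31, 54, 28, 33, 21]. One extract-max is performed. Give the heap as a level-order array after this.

[88, 84, 77, 67, 57, 58, 21, 31, 54, 28, 33]

remove root 89; move last element 21 to root → [21, 84, 88, 67, 57, 58, 77, 31, 54, 28, 33]
21 vs larger child 88 at index 2, swap → [88, 84, 21, 67, 57, 58, 77, 31, 54, 28, 33]
21 vs larger child 77 at index 6, swap → [88, 84, 77, 67, 57, 58, 21, 31, 54, 28, 33]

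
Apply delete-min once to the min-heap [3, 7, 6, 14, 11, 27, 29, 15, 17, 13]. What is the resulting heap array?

remove root 3; move last element 13 to root → [13, 7, 6, 14, 11, 27, 29, 15, 17]
13 vs smaller child 6 at index 2, swap → [6, 7, 13, 14, 11, 27, 29, 15, 17]

[6, 7, 13, 14, 11, 27, 29, 15, 17]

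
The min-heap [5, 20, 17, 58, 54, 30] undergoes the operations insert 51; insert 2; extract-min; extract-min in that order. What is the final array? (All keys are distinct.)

[17, 20, 30, 58, 54, 51]

insert 51:
  append 51 at index 6 → [5, 20, 17, 58, 54, 30, 51] (no swap needed)
insert 2:
  append 2 at index 7 → [5, 20, 17, 58, 54, 30, 51, 2]
  2 < parent 58 at index 3, swap → [5, 20, 17, 2, 54, 30, 51, 58]
  2 < parent 20 at index 1, swap → [5, 2, 17, 20, 54, 30, 51, 58]
  2 < parent 5 at index 0, swap → [2, 5, 17, 20, 54, 30, 51, 58]
extract-min → returns 2:
  remove root 2; move last element 58 to root → [58, 5, 17, 20, 54, 30, 51]
  58 vs smaller child 5 at index 1, swap → [5, 58, 17, 20, 54, 30, 51]
  58 vs smaller child 20 at index 3, swap → [5, 20, 17, 58, 54, 30, 51]
extract-min → returns 5:
  remove root 5; move last element 51 to root → [51, 20, 17, 58, 54, 30]
  51 vs smaller child 17 at index 2, swap → [17, 20, 51, 58, 54, 30]
  51 vs only child 30 at index 5, swap → [17, 20, 30, 58, 54, 51]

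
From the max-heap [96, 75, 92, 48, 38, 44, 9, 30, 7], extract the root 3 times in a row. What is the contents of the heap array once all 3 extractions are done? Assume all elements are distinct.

[48, 38, 44, 30, 9, 7]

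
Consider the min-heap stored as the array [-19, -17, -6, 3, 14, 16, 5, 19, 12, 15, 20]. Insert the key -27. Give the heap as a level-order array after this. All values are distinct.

append -27 at index 11 → [-19, -17, -6, 3, 14, 16, 5, 19, 12, 15, 20, -27]
-27 < parent 16 at index 5, swap → [-19, -17, -6, 3, 14, -27, 5, 19, 12, 15, 20, 16]
-27 < parent -6 at index 2, swap → [-19, -17, -27, 3, 14, -6, 5, 19, 12, 15, 20, 16]
-27 < parent -19 at index 0, swap → [-27, -17, -19, 3, 14, -6, 5, 19, 12, 15, 20, 16]

[-27, -17, -19, 3, 14, -6, 5, 19, 12, 15, 20, 16]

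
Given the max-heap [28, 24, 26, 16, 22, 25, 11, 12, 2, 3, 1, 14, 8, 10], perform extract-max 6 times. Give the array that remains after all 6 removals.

[14, 12, 11, 3, 8, 10, 2, 1]

extract-max #1 returns 28:
  remove root 28; move last element 10 to root → [10, 24, 26, 16, 22, 25, 11, 12, 2, 3, 1, 14, 8]
  10 vs larger child 26 at index 2, swap → [26, 24, 10, 16, 22, 25, 11, 12, 2, 3, 1, 14, 8]
  10 vs larger child 25 at index 5, swap → [26, 24, 25, 16, 22, 10, 11, 12, 2, 3, 1, 14, 8]
  10 vs larger child 14 at index 11, swap → [26, 24, 25, 16, 22, 14, 11, 12, 2, 3, 1, 10, 8]
extract-max #2 returns 26:
  remove root 26; move last element 8 to root → [8, 24, 25, 16, 22, 14, 11, 12, 2, 3, 1, 10]
  8 vs larger child 25 at index 2, swap → [25, 24, 8, 16, 22, 14, 11, 12, 2, 3, 1, 10]
  8 vs larger child 14 at index 5, swap → [25, 24, 14, 16, 22, 8, 11, 12, 2, 3, 1, 10]
  8 vs only child 10 at index 11, swap → [25, 24, 14, 16, 22, 10, 11, 12, 2, 3, 1, 8]
extract-max #3 returns 25:
  remove root 25; move last element 8 to root → [8, 24, 14, 16, 22, 10, 11, 12, 2, 3, 1]
  8 vs larger child 24 at index 1, swap → [24, 8, 14, 16, 22, 10, 11, 12, 2, 3, 1]
  8 vs larger child 22 at index 4, swap → [24, 22, 14, 16, 8, 10, 11, 12, 2, 3, 1]
extract-max #4 returns 24:
  remove root 24; move last element 1 to root → [1, 22, 14, 16, 8, 10, 11, 12, 2, 3]
  1 vs larger child 22 at index 1, swap → [22, 1, 14, 16, 8, 10, 11, 12, 2, 3]
  1 vs larger child 16 at index 3, swap → [22, 16, 14, 1, 8, 10, 11, 12, 2, 3]
  1 vs larger child 12 at index 7, swap → [22, 16, 14, 12, 8, 10, 11, 1, 2, 3]
extract-max #5 returns 22:
  remove root 22; move last element 3 to root → [3, 16, 14, 12, 8, 10, 11, 1, 2]
  3 vs larger child 16 at index 1, swap → [16, 3, 14, 12, 8, 10, 11, 1, 2]
  3 vs larger child 12 at index 3, swap → [16, 12, 14, 3, 8, 10, 11, 1, 2]
extract-max #6 returns 16:
  remove root 16; move last element 2 to root → [2, 12, 14, 3, 8, 10, 11, 1]
  2 vs larger child 14 at index 2, swap → [14, 12, 2, 3, 8, 10, 11, 1]
  2 vs larger child 11 at index 6, swap → [14, 12, 11, 3, 8, 10, 2, 1]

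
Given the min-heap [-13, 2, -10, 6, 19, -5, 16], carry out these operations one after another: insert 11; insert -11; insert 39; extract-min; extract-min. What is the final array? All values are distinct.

[-10, 2, -5, 6, 19, 39, 16, 11]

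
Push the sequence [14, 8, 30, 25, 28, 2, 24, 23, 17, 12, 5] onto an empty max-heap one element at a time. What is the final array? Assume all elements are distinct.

Insert 14:
  append 14 at index 0 → [14] (no swap needed)
Insert 8:
  append 8 at index 1 → [14, 8] (no swap needed)
Insert 30:
  append 30 at index 2 → [14, 8, 30]
  30 > parent 14 at index 0, swap → [30, 8, 14]
Insert 25:
  append 25 at index 3 → [30, 8, 14, 25]
  25 > parent 8 at index 1, swap → [30, 25, 14, 8]
Insert 28:
  append 28 at index 4 → [30, 25, 14, 8, 28]
  28 > parent 25 at index 1, swap → [30, 28, 14, 8, 25]
Insert 2:
  append 2 at index 5 → [30, 28, 14, 8, 25, 2] (no swap needed)
Insert 24:
  append 24 at index 6 → [30, 28, 14, 8, 25, 2, 24]
  24 > parent 14 at index 2, swap → [30, 28, 24, 8, 25, 2, 14]
Insert 23:
  append 23 at index 7 → [30, 28, 24, 8, 25, 2, 14, 23]
  23 > parent 8 at index 3, swap → [30, 28, 24, 23, 25, 2, 14, 8]
Insert 17:
  append 17 at index 8 → [30, 28, 24, 23, 25, 2, 14, 8, 17] (no swap needed)
Insert 12:
  append 12 at index 9 → [30, 28, 24, 23, 25, 2, 14, 8, 17, 12] (no swap needed)
Insert 5:
  append 5 at index 10 → [30, 28, 24, 23, 25, 2, 14, 8, 17, 12, 5] (no swap needed)

[30, 28, 24, 23, 25, 2, 14, 8, 17, 12, 5]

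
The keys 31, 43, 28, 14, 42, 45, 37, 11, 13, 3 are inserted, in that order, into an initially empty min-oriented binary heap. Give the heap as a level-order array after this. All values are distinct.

Insert 31:
  append 31 at index 0 → [31] (no swap needed)
Insert 43:
  append 43 at index 1 → [31, 43] (no swap needed)
Insert 28:
  append 28 at index 2 → [31, 43, 28]
  28 < parent 31 at index 0, swap → [28, 43, 31]
Insert 14:
  append 14 at index 3 → [28, 43, 31, 14]
  14 < parent 43 at index 1, swap → [28, 14, 31, 43]
  14 < parent 28 at index 0, swap → [14, 28, 31, 43]
Insert 42:
  append 42 at index 4 → [14, 28, 31, 43, 42] (no swap needed)
Insert 45:
  append 45 at index 5 → [14, 28, 31, 43, 42, 45] (no swap needed)
Insert 37:
  append 37 at index 6 → [14, 28, 31, 43, 42, 45, 37] (no swap needed)
Insert 11:
  append 11 at index 7 → [14, 28, 31, 43, 42, 45, 37, 11]
  11 < parent 43 at index 3, swap → [14, 28, 31, 11, 42, 45, 37, 43]
  11 < parent 28 at index 1, swap → [14, 11, 31, 28, 42, 45, 37, 43]
  11 < parent 14 at index 0, swap → [11, 14, 31, 28, 42, 45, 37, 43]
Insert 13:
  append 13 at index 8 → [11, 14, 31, 28, 42, 45, 37, 43, 13]
  13 < parent 28 at index 3, swap → [11, 14, 31, 13, 42, 45, 37, 43, 28]
  13 < parent 14 at index 1, swap → [11, 13, 31, 14, 42, 45, 37, 43, 28]
Insert 3:
  append 3 at index 9 → [11, 13, 31, 14, 42, 45, 37, 43, 28, 3]
  3 < parent 42 at index 4, swap → [11, 13, 31, 14, 3, 45, 37, 43, 28, 42]
  3 < parent 13 at index 1, swap → [11, 3, 31, 14, 13, 45, 37, 43, 28, 42]
  3 < parent 11 at index 0, swap → [3, 11, 31, 14, 13, 45, 37, 43, 28, 42]

[3, 11, 31, 14, 13, 45, 37, 43, 28, 42]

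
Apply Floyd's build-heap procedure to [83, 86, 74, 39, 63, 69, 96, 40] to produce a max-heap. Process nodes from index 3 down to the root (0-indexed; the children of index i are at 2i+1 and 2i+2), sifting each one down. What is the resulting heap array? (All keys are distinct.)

[96, 86, 83, 40, 63, 69, 74, 39]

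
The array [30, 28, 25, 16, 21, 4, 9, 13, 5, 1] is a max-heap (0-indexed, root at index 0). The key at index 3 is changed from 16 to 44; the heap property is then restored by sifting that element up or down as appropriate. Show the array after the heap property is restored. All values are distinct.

[44, 30, 25, 28, 21, 4, 9, 13, 5, 1]

set index 3 from 16 to 44 → [30, 28, 25, 44, 21, 4, 9, 13, 5, 1]
44 > parent 28 at index 1, swap → [30, 44, 25, 28, 21, 4, 9, 13, 5, 1]
44 > parent 30 at index 0, swap → [44, 30, 25, 28, 21, 4, 9, 13, 5, 1]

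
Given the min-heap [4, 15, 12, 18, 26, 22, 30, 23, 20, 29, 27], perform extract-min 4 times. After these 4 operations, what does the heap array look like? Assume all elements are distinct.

extract-min #1 returns 4:
  remove root 4; move last element 27 to root → [27, 15, 12, 18, 26, 22, 30, 23, 20, 29]
  27 vs smaller child 12 at index 2, swap → [12, 15, 27, 18, 26, 22, 30, 23, 20, 29]
  27 vs smaller child 22 at index 5, swap → [12, 15, 22, 18, 26, 27, 30, 23, 20, 29]
extract-min #2 returns 12:
  remove root 12; move last element 29 to root → [29, 15, 22, 18, 26, 27, 30, 23, 20]
  29 vs smaller child 15 at index 1, swap → [15, 29, 22, 18, 26, 27, 30, 23, 20]
  29 vs smaller child 18 at index 3, swap → [15, 18, 22, 29, 26, 27, 30, 23, 20]
  29 vs smaller child 20 at index 8, swap → [15, 18, 22, 20, 26, 27, 30, 23, 29]
extract-min #3 returns 15:
  remove root 15; move last element 29 to root → [29, 18, 22, 20, 26, 27, 30, 23]
  29 vs smaller child 18 at index 1, swap → [18, 29, 22, 20, 26, 27, 30, 23]
  29 vs smaller child 20 at index 3, swap → [18, 20, 22, 29, 26, 27, 30, 23]
  29 vs only child 23 at index 7, swap → [18, 20, 22, 23, 26, 27, 30, 29]
extract-min #4 returns 18:
  remove root 18; move last element 29 to root → [29, 20, 22, 23, 26, 27, 30]
  29 vs smaller child 20 at index 1, swap → [20, 29, 22, 23, 26, 27, 30]
  29 vs smaller child 23 at index 3, swap → [20, 23, 22, 29, 26, 27, 30]

[20, 23, 22, 29, 26, 27, 30]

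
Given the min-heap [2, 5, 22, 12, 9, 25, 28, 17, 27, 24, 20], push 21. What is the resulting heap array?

append 21 at index 11 → [2, 5, 22, 12, 9, 25, 28, 17, 27, 24, 20, 21]
21 < parent 25 at index 5, swap → [2, 5, 22, 12, 9, 21, 28, 17, 27, 24, 20, 25]
21 < parent 22 at index 2, swap → [2, 5, 21, 12, 9, 22, 28, 17, 27, 24, 20, 25]

[2, 5, 21, 12, 9, 22, 28, 17, 27, 24, 20, 25]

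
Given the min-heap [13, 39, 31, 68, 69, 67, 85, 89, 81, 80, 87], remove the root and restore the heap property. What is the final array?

remove root 13; move last element 87 to root → [87, 39, 31, 68, 69, 67, 85, 89, 81, 80]
87 vs smaller child 31 at index 2, swap → [31, 39, 87, 68, 69, 67, 85, 89, 81, 80]
87 vs smaller child 67 at index 5, swap → [31, 39, 67, 68, 69, 87, 85, 89, 81, 80]

[31, 39, 67, 68, 69, 87, 85, 89, 81, 80]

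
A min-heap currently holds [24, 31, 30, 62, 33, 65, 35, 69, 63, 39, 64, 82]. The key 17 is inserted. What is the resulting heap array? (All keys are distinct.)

append 17 at index 12 → [24, 31, 30, 62, 33, 65, 35, 69, 63, 39, 64, 82, 17]
17 < parent 65 at index 5, swap → [24, 31, 30, 62, 33, 17, 35, 69, 63, 39, 64, 82, 65]
17 < parent 30 at index 2, swap → [24, 31, 17, 62, 33, 30, 35, 69, 63, 39, 64, 82, 65]
17 < parent 24 at index 0, swap → [17, 31, 24, 62, 33, 30, 35, 69, 63, 39, 64, 82, 65]

[17, 31, 24, 62, 33, 30, 35, 69, 63, 39, 64, 82, 65]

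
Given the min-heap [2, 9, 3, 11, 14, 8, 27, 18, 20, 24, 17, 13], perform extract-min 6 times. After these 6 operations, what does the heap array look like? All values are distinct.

[14, 18, 17, 27, 20, 24]

extract-min #1 returns 2:
  remove root 2; move last element 13 to root → [13, 9, 3, 11, 14, 8, 27, 18, 20, 24, 17]
  13 vs smaller child 3 at index 2, swap → [3, 9, 13, 11, 14, 8, 27, 18, 20, 24, 17]
  13 vs smaller child 8 at index 5, swap → [3, 9, 8, 11, 14, 13, 27, 18, 20, 24, 17]
extract-min #2 returns 3:
  remove root 3; move last element 17 to root → [17, 9, 8, 11, 14, 13, 27, 18, 20, 24]
  17 vs smaller child 8 at index 2, swap → [8, 9, 17, 11, 14, 13, 27, 18, 20, 24]
  17 vs smaller child 13 at index 5, swap → [8, 9, 13, 11, 14, 17, 27, 18, 20, 24]
extract-min #3 returns 8:
  remove root 8; move last element 24 to root → [24, 9, 13, 11, 14, 17, 27, 18, 20]
  24 vs smaller child 9 at index 1, swap → [9, 24, 13, 11, 14, 17, 27, 18, 20]
  24 vs smaller child 11 at index 3, swap → [9, 11, 13, 24, 14, 17, 27, 18, 20]
  24 vs smaller child 18 at index 7, swap → [9, 11, 13, 18, 14, 17, 27, 24, 20]
extract-min #4 returns 9:
  remove root 9; move last element 20 to root → [20, 11, 13, 18, 14, 17, 27, 24]
  20 vs smaller child 11 at index 1, swap → [11, 20, 13, 18, 14, 17, 27, 24]
  20 vs smaller child 14 at index 4, swap → [11, 14, 13, 18, 20, 17, 27, 24]
extract-min #5 returns 11:
  remove root 11; move last element 24 to root → [24, 14, 13, 18, 20, 17, 27]
  24 vs smaller child 13 at index 2, swap → [13, 14, 24, 18, 20, 17, 27]
  24 vs smaller child 17 at index 5, swap → [13, 14, 17, 18, 20, 24, 27]
extract-min #6 returns 13:
  remove root 13; move last element 27 to root → [27, 14, 17, 18, 20, 24]
  27 vs smaller child 14 at index 1, swap → [14, 27, 17, 18, 20, 24]
  27 vs smaller child 18 at index 3, swap → [14, 18, 17, 27, 20, 24]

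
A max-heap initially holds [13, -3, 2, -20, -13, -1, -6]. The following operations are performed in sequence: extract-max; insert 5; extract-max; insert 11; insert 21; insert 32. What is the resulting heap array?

[32, 21, 2, 11, -13, -6, -1, -20, -3]

extract-max → returns 13:
  remove root 13; move last element -6 to root → [-6, -3, 2, -20, -13, -1]
  -6 vs larger child 2 at index 2, swap → [2, -3, -6, -20, -13, -1]
  -6 vs only child -1 at index 5, swap → [2, -3, -1, -20, -13, -6]
insert 5:
  append 5 at index 6 → [2, -3, -1, -20, -13, -6, 5]
  5 > parent -1 at index 2, swap → [2, -3, 5, -20, -13, -6, -1]
  5 > parent 2 at index 0, swap → [5, -3, 2, -20, -13, -6, -1]
extract-max → returns 5:
  remove root 5; move last element -1 to root → [-1, -3, 2, -20, -13, -6]
  -1 vs larger child 2 at index 2, swap → [2, -3, -1, -20, -13, -6]
insert 11:
  append 11 at index 6 → [2, -3, -1, -20, -13, -6, 11]
  11 > parent -1 at index 2, swap → [2, -3, 11, -20, -13, -6, -1]
  11 > parent 2 at index 0, swap → [11, -3, 2, -20, -13, -6, -1]
insert 21:
  append 21 at index 7 → [11, -3, 2, -20, -13, -6, -1, 21]
  21 > parent -20 at index 3, swap → [11, -3, 2, 21, -13, -6, -1, -20]
  21 > parent -3 at index 1, swap → [11, 21, 2, -3, -13, -6, -1, -20]
  21 > parent 11 at index 0, swap → [21, 11, 2, -3, -13, -6, -1, -20]
insert 32:
  append 32 at index 8 → [21, 11, 2, -3, -13, -6, -1, -20, 32]
  32 > parent -3 at index 3, swap → [21, 11, 2, 32, -13, -6, -1, -20, -3]
  32 > parent 11 at index 1, swap → [21, 32, 2, 11, -13, -6, -1, -20, -3]
  32 > parent 21 at index 0, swap → [32, 21, 2, 11, -13, -6, -1, -20, -3]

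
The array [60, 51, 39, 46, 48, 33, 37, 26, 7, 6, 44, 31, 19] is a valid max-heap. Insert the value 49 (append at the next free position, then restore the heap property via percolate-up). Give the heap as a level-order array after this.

[60, 51, 49, 46, 48, 33, 39, 26, 7, 6, 44, 31, 19, 37]

append 49 at index 13 → [60, 51, 39, 46, 48, 33, 37, 26, 7, 6, 44, 31, 19, 49]
49 > parent 37 at index 6, swap → [60, 51, 39, 46, 48, 33, 49, 26, 7, 6, 44, 31, 19, 37]
49 > parent 39 at index 2, swap → [60, 51, 49, 46, 48, 33, 39, 26, 7, 6, 44, 31, 19, 37]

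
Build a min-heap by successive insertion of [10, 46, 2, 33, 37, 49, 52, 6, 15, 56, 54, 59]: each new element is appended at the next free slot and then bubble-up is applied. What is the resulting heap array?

[2, 6, 10, 15, 37, 49, 52, 46, 33, 56, 54, 59]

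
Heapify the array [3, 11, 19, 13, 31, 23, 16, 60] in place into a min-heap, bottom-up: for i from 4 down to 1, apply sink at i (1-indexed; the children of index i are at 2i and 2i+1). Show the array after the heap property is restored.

sift down from index 4: already satisfies heap property
sift down from index 3:
  19 vs smaller child 16 at index 7, swap → [3, 11, 16, 13, 31, 23, 19, 60]
sift down from index 2: already satisfies heap property
sift down from index 1: already satisfies heap property

[3, 11, 16, 13, 31, 23, 19, 60]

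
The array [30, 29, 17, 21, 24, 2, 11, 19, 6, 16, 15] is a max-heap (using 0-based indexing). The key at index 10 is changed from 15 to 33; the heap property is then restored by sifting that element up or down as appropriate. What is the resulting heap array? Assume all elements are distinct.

[33, 30, 17, 21, 29, 2, 11, 19, 6, 16, 24]

set index 10 from 15 to 33 → [30, 29, 17, 21, 24, 2, 11, 19, 6, 16, 33]
33 > parent 24 at index 4, swap → [30, 29, 17, 21, 33, 2, 11, 19, 6, 16, 24]
33 > parent 29 at index 1, swap → [30, 33, 17, 21, 29, 2, 11, 19, 6, 16, 24]
33 > parent 30 at index 0, swap → [33, 30, 17, 21, 29, 2, 11, 19, 6, 16, 24]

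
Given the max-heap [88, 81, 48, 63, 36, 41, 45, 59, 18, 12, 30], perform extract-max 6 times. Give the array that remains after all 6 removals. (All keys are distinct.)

extract-max #1 returns 88:
  remove root 88; move last element 30 to root → [30, 81, 48, 63, 36, 41, 45, 59, 18, 12]
  30 vs larger child 81 at index 1, swap → [81, 30, 48, 63, 36, 41, 45, 59, 18, 12]
  30 vs larger child 63 at index 3, swap → [81, 63, 48, 30, 36, 41, 45, 59, 18, 12]
  30 vs larger child 59 at index 7, swap → [81, 63, 48, 59, 36, 41, 45, 30, 18, 12]
extract-max #2 returns 81:
  remove root 81; move last element 12 to root → [12, 63, 48, 59, 36, 41, 45, 30, 18]
  12 vs larger child 63 at index 1, swap → [63, 12, 48, 59, 36, 41, 45, 30, 18]
  12 vs larger child 59 at index 3, swap → [63, 59, 48, 12, 36, 41, 45, 30, 18]
  12 vs larger child 30 at index 7, swap → [63, 59, 48, 30, 36, 41, 45, 12, 18]
extract-max #3 returns 63:
  remove root 63; move last element 18 to root → [18, 59, 48, 30, 36, 41, 45, 12]
  18 vs larger child 59 at index 1, swap → [59, 18, 48, 30, 36, 41, 45, 12]
  18 vs larger child 36 at index 4, swap → [59, 36, 48, 30, 18, 41, 45, 12]
extract-max #4 returns 59:
  remove root 59; move last element 12 to root → [12, 36, 48, 30, 18, 41, 45]
  12 vs larger child 48 at index 2, swap → [48, 36, 12, 30, 18, 41, 45]
  12 vs larger child 45 at index 6, swap → [48, 36, 45, 30, 18, 41, 12]
extract-max #5 returns 48:
  remove root 48; move last element 12 to root → [12, 36, 45, 30, 18, 41]
  12 vs larger child 45 at index 2, swap → [45, 36, 12, 30, 18, 41]
  12 vs only child 41 at index 5, swap → [45, 36, 41, 30, 18, 12]
extract-max #6 returns 45:
  remove root 45; move last element 12 to root → [12, 36, 41, 30, 18]
  12 vs larger child 41 at index 2, swap → [41, 36, 12, 30, 18]

[41, 36, 12, 30, 18]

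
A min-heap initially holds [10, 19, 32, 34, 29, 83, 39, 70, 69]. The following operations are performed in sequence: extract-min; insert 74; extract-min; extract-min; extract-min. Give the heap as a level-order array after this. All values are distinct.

[34, 69, 39, 70, 74, 83]

extract-min → returns 10:
  remove root 10; move last element 69 to root → [69, 19, 32, 34, 29, 83, 39, 70]
  69 vs smaller child 19 at index 1, swap → [19, 69, 32, 34, 29, 83, 39, 70]
  69 vs smaller child 29 at index 4, swap → [19, 29, 32, 34, 69, 83, 39, 70]
insert 74:
  append 74 at index 8 → [19, 29, 32, 34, 69, 83, 39, 70, 74] (no swap needed)
extract-min → returns 19:
  remove root 19; move last element 74 to root → [74, 29, 32, 34, 69, 83, 39, 70]
  74 vs smaller child 29 at index 1, swap → [29, 74, 32, 34, 69, 83, 39, 70]
  74 vs smaller child 34 at index 3, swap → [29, 34, 32, 74, 69, 83, 39, 70]
  74 vs only child 70 at index 7, swap → [29, 34, 32, 70, 69, 83, 39, 74]
extract-min → returns 29:
  remove root 29; move last element 74 to root → [74, 34, 32, 70, 69, 83, 39]
  74 vs smaller child 32 at index 2, swap → [32, 34, 74, 70, 69, 83, 39]
  74 vs smaller child 39 at index 6, swap → [32, 34, 39, 70, 69, 83, 74]
extract-min → returns 32:
  remove root 32; move last element 74 to root → [74, 34, 39, 70, 69, 83]
  74 vs smaller child 34 at index 1, swap → [34, 74, 39, 70, 69, 83]
  74 vs smaller child 69 at index 4, swap → [34, 69, 39, 70, 74, 83]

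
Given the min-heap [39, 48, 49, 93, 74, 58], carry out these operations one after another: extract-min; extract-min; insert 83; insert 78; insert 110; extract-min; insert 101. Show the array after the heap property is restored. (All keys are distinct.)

[58, 83, 74, 93, 110, 78, 101]

extract-min → returns 39:
  remove root 39; move last element 58 to root → [58, 48, 49, 93, 74]
  58 vs smaller child 48 at index 1, swap → [48, 58, 49, 93, 74]
extract-min → returns 48:
  remove root 48; move last element 74 to root → [74, 58, 49, 93]
  74 vs smaller child 49 at index 2, swap → [49, 58, 74, 93]
insert 83:
  append 83 at index 4 → [49, 58, 74, 93, 83] (no swap needed)
insert 78:
  append 78 at index 5 → [49, 58, 74, 93, 83, 78] (no swap needed)
insert 110:
  append 110 at index 6 → [49, 58, 74, 93, 83, 78, 110] (no swap needed)
extract-min → returns 49:
  remove root 49; move last element 110 to root → [110, 58, 74, 93, 83, 78]
  110 vs smaller child 58 at index 1, swap → [58, 110, 74, 93, 83, 78]
  110 vs smaller child 83 at index 4, swap → [58, 83, 74, 93, 110, 78]
insert 101:
  append 101 at index 6 → [58, 83, 74, 93, 110, 78, 101] (no swap needed)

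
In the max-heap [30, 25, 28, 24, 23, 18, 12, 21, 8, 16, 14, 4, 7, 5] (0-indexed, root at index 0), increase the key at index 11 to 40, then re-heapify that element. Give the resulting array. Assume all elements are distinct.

[40, 25, 30, 24, 23, 28, 12, 21, 8, 16, 14, 18, 7, 5]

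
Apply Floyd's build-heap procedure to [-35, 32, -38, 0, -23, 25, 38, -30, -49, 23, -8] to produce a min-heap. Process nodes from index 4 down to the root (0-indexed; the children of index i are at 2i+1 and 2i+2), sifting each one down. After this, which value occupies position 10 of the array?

-8

sift down from index 4: already satisfies heap property
sift down from index 3:
  0 vs smaller child -49 at index 8, swap → [-35, 32, -38, -49, -23, 25, 38, -30, 0, 23, -8]
sift down from index 2: already satisfies heap property
sift down from index 1:
  32 vs smaller child -49 at index 3, swap → [-35, -49, -38, 32, -23, 25, 38, -30, 0, 23, -8]
  32 vs smaller child -30 at index 7, swap → [-35, -49, -38, -30, -23, 25, 38, 32, 0, 23, -8]
sift down from index 0:
  -35 vs smaller child -49 at index 1, swap → [-49, -35, -38, -30, -23, 25, 38, 32, 0, 23, -8]
resulting array: [-49, -35, -38, -30, -23, 25, 38, 32, 0, 23, -8]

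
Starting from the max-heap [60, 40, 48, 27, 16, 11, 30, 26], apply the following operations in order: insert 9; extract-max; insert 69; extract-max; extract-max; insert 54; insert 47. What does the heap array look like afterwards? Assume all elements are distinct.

[54, 47, 30, 40, 16, 11, 9, 26, 27]

insert 9:
  append 9 at index 8 → [60, 40, 48, 27, 16, 11, 30, 26, 9] (no swap needed)
extract-max → returns 60:
  remove root 60; move last element 9 to root → [9, 40, 48, 27, 16, 11, 30, 26]
  9 vs larger child 48 at index 2, swap → [48, 40, 9, 27, 16, 11, 30, 26]
  9 vs larger child 30 at index 6, swap → [48, 40, 30, 27, 16, 11, 9, 26]
insert 69:
  append 69 at index 8 → [48, 40, 30, 27, 16, 11, 9, 26, 69]
  69 > parent 27 at index 3, swap → [48, 40, 30, 69, 16, 11, 9, 26, 27]
  69 > parent 40 at index 1, swap → [48, 69, 30, 40, 16, 11, 9, 26, 27]
  69 > parent 48 at index 0, swap → [69, 48, 30, 40, 16, 11, 9, 26, 27]
extract-max → returns 69:
  remove root 69; move last element 27 to root → [27, 48, 30, 40, 16, 11, 9, 26]
  27 vs larger child 48 at index 1, swap → [48, 27, 30, 40, 16, 11, 9, 26]
  27 vs larger child 40 at index 3, swap → [48, 40, 30, 27, 16, 11, 9, 26]
extract-max → returns 48:
  remove root 48; move last element 26 to root → [26, 40, 30, 27, 16, 11, 9]
  26 vs larger child 40 at index 1, swap → [40, 26, 30, 27, 16, 11, 9]
  26 vs larger child 27 at index 3, swap → [40, 27, 30, 26, 16, 11, 9]
insert 54:
  append 54 at index 7 → [40, 27, 30, 26, 16, 11, 9, 54]
  54 > parent 26 at index 3, swap → [40, 27, 30, 54, 16, 11, 9, 26]
  54 > parent 27 at index 1, swap → [40, 54, 30, 27, 16, 11, 9, 26]
  54 > parent 40 at index 0, swap → [54, 40, 30, 27, 16, 11, 9, 26]
insert 47:
  append 47 at index 8 → [54, 40, 30, 27, 16, 11, 9, 26, 47]
  47 > parent 27 at index 3, swap → [54, 40, 30, 47, 16, 11, 9, 26, 27]
  47 > parent 40 at index 1, swap → [54, 47, 30, 40, 16, 11, 9, 26, 27]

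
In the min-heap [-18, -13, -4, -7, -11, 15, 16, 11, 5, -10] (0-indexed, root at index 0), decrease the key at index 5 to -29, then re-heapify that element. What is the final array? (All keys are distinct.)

set index 5 from 15 to -29 → [-18, -13, -4, -7, -11, -29, 16, 11, 5, -10]
-29 < parent -4 at index 2, swap → [-18, -13, -29, -7, -11, -4, 16, 11, 5, -10]
-29 < parent -18 at index 0, swap → [-29, -13, -18, -7, -11, -4, 16, 11, 5, -10]

[-29, -13, -18, -7, -11, -4, 16, 11, 5, -10]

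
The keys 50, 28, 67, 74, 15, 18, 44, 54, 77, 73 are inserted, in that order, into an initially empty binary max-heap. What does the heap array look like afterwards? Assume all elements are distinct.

Insert 50:
  append 50 at index 0 → [50] (no swap needed)
Insert 28:
  append 28 at index 1 → [50, 28] (no swap needed)
Insert 67:
  append 67 at index 2 → [50, 28, 67]
  67 > parent 50 at index 0, swap → [67, 28, 50]
Insert 74:
  append 74 at index 3 → [67, 28, 50, 74]
  74 > parent 28 at index 1, swap → [67, 74, 50, 28]
  74 > parent 67 at index 0, swap → [74, 67, 50, 28]
Insert 15:
  append 15 at index 4 → [74, 67, 50, 28, 15] (no swap needed)
Insert 18:
  append 18 at index 5 → [74, 67, 50, 28, 15, 18] (no swap needed)
Insert 44:
  append 44 at index 6 → [74, 67, 50, 28, 15, 18, 44] (no swap needed)
Insert 54:
  append 54 at index 7 → [74, 67, 50, 28, 15, 18, 44, 54]
  54 > parent 28 at index 3, swap → [74, 67, 50, 54, 15, 18, 44, 28]
Insert 77:
  append 77 at index 8 → [74, 67, 50, 54, 15, 18, 44, 28, 77]
  77 > parent 54 at index 3, swap → [74, 67, 50, 77, 15, 18, 44, 28, 54]
  77 > parent 67 at index 1, swap → [74, 77, 50, 67, 15, 18, 44, 28, 54]
  77 > parent 74 at index 0, swap → [77, 74, 50, 67, 15, 18, 44, 28, 54]
Insert 73:
  append 73 at index 9 → [77, 74, 50, 67, 15, 18, 44, 28, 54, 73]
  73 > parent 15 at index 4, swap → [77, 74, 50, 67, 73, 18, 44, 28, 54, 15]

[77, 74, 50, 67, 73, 18, 44, 28, 54, 15]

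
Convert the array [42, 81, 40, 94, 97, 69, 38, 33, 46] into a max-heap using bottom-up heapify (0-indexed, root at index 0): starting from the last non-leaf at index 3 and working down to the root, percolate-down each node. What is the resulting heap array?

[97, 94, 69, 46, 81, 40, 38, 33, 42]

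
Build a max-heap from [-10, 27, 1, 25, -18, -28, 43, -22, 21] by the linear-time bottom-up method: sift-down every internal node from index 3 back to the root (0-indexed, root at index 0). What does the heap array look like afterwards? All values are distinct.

[43, 27, 1, 25, -18, -28, -10, -22, 21]

sift down from index 3: already satisfies heap property
sift down from index 2:
  1 vs larger child 43 at index 6, swap → [-10, 27, 43, 25, -18, -28, 1, -22, 21]
sift down from index 1: already satisfies heap property
sift down from index 0:
  -10 vs larger child 43 at index 2, swap → [43, 27, -10, 25, -18, -28, 1, -22, 21]
  -10 vs larger child 1 at index 6, swap → [43, 27, 1, 25, -18, -28, -10, -22, 21]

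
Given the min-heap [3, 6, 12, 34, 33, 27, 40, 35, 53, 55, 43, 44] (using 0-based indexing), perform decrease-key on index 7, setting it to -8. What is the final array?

set index 7 from 35 to -8 → [3, 6, 12, 34, 33, 27, 40, -8, 53, 55, 43, 44]
-8 < parent 34 at index 3, swap → [3, 6, 12, -8, 33, 27, 40, 34, 53, 55, 43, 44]
-8 < parent 6 at index 1, swap → [3, -8, 12, 6, 33, 27, 40, 34, 53, 55, 43, 44]
-8 < parent 3 at index 0, swap → [-8, 3, 12, 6, 33, 27, 40, 34, 53, 55, 43, 44]

[-8, 3, 12, 6, 33, 27, 40, 34, 53, 55, 43, 44]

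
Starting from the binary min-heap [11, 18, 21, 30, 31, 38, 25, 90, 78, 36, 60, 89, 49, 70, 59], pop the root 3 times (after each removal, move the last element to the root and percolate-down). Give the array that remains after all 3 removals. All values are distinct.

extract-min #1 returns 11:
  remove root 11; move last element 59 to root → [59, 18, 21, 30, 31, 38, 25, 90, 78, 36, 60, 89, 49, 70]
  59 vs smaller child 18 at index 1, swap → [18, 59, 21, 30, 31, 38, 25, 90, 78, 36, 60, 89, 49, 70]
  59 vs smaller child 30 at index 3, swap → [18, 30, 21, 59, 31, 38, 25, 90, 78, 36, 60, 89, 49, 70]
extract-min #2 returns 18:
  remove root 18; move last element 70 to root → [70, 30, 21, 59, 31, 38, 25, 90, 78, 36, 60, 89, 49]
  70 vs smaller child 21 at index 2, swap → [21, 30, 70, 59, 31, 38, 25, 90, 78, 36, 60, 89, 49]
  70 vs smaller child 25 at index 6, swap → [21, 30, 25, 59, 31, 38, 70, 90, 78, 36, 60, 89, 49]
extract-min #3 returns 21:
  remove root 21; move last element 49 to root → [49, 30, 25, 59, 31, 38, 70, 90, 78, 36, 60, 89]
  49 vs smaller child 25 at index 2, swap → [25, 30, 49, 59, 31, 38, 70, 90, 78, 36, 60, 89]
  49 vs smaller child 38 at index 5, swap → [25, 30, 38, 59, 31, 49, 70, 90, 78, 36, 60, 89]

[25, 30, 38, 59, 31, 49, 70, 90, 78, 36, 60, 89]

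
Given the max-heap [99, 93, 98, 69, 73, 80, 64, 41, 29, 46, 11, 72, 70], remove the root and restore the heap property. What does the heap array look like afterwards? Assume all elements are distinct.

[98, 93, 80, 69, 73, 72, 64, 41, 29, 46, 11, 70]

remove root 99; move last element 70 to root → [70, 93, 98, 69, 73, 80, 64, 41, 29, 46, 11, 72]
70 vs larger child 98 at index 2, swap → [98, 93, 70, 69, 73, 80, 64, 41, 29, 46, 11, 72]
70 vs larger child 80 at index 5, swap → [98, 93, 80, 69, 73, 70, 64, 41, 29, 46, 11, 72]
70 vs only child 72 at index 11, swap → [98, 93, 80, 69, 73, 72, 64, 41, 29, 46, 11, 70]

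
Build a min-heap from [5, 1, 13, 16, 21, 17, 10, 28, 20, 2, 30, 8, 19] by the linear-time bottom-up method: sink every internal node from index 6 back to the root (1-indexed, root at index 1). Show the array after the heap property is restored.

[1, 2, 8, 16, 5, 13, 10, 28, 20, 21, 30, 17, 19]

sift down from index 6:
  17 vs smaller child 8 at index 12, swap → [5, 1, 13, 16, 21, 8, 10, 28, 20, 2, 30, 17, 19]
sift down from index 5:
  21 vs smaller child 2 at index 10, swap → [5, 1, 13, 16, 2, 8, 10, 28, 20, 21, 30, 17, 19]
sift down from index 4: already satisfies heap property
sift down from index 3:
  13 vs smaller child 8 at index 6, swap → [5, 1, 8, 16, 2, 13, 10, 28, 20, 21, 30, 17, 19]
sift down from index 2: already satisfies heap property
sift down from index 1:
  5 vs smaller child 1 at index 2, swap → [1, 5, 8, 16, 2, 13, 10, 28, 20, 21, 30, 17, 19]
  5 vs smaller child 2 at index 5, swap → [1, 2, 8, 16, 5, 13, 10, 28, 20, 21, 30, 17, 19]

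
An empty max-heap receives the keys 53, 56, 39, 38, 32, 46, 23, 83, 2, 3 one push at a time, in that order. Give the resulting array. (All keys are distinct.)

Insert 53:
  append 53 at index 0 → [53] (no swap needed)
Insert 56:
  append 56 at index 1 → [53, 56]
  56 > parent 53 at index 0, swap → [56, 53]
Insert 39:
  append 39 at index 2 → [56, 53, 39] (no swap needed)
Insert 38:
  append 38 at index 3 → [56, 53, 39, 38] (no swap needed)
Insert 32:
  append 32 at index 4 → [56, 53, 39, 38, 32] (no swap needed)
Insert 46:
  append 46 at index 5 → [56, 53, 39, 38, 32, 46]
  46 > parent 39 at index 2, swap → [56, 53, 46, 38, 32, 39]
Insert 23:
  append 23 at index 6 → [56, 53, 46, 38, 32, 39, 23] (no swap needed)
Insert 83:
  append 83 at index 7 → [56, 53, 46, 38, 32, 39, 23, 83]
  83 > parent 38 at index 3, swap → [56, 53, 46, 83, 32, 39, 23, 38]
  83 > parent 53 at index 1, swap → [56, 83, 46, 53, 32, 39, 23, 38]
  83 > parent 56 at index 0, swap → [83, 56, 46, 53, 32, 39, 23, 38]
Insert 2:
  append 2 at index 8 → [83, 56, 46, 53, 32, 39, 23, 38, 2] (no swap needed)
Insert 3:
  append 3 at index 9 → [83, 56, 46, 53, 32, 39, 23, 38, 2, 3] (no swap needed)

[83, 56, 46, 53, 32, 39, 23, 38, 2, 3]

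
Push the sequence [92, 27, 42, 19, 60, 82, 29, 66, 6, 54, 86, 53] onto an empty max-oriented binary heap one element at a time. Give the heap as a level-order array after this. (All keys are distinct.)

[92, 86, 82, 60, 66, 53, 29, 19, 6, 27, 54, 42]

Insert 92:
  append 92 at index 0 → [92] (no swap needed)
Insert 27:
  append 27 at index 1 → [92, 27] (no swap needed)
Insert 42:
  append 42 at index 2 → [92, 27, 42] (no swap needed)
Insert 19:
  append 19 at index 3 → [92, 27, 42, 19] (no swap needed)
Insert 60:
  append 60 at index 4 → [92, 27, 42, 19, 60]
  60 > parent 27 at index 1, swap → [92, 60, 42, 19, 27]
Insert 82:
  append 82 at index 5 → [92, 60, 42, 19, 27, 82]
  82 > parent 42 at index 2, swap → [92, 60, 82, 19, 27, 42]
Insert 29:
  append 29 at index 6 → [92, 60, 82, 19, 27, 42, 29] (no swap needed)
Insert 66:
  append 66 at index 7 → [92, 60, 82, 19, 27, 42, 29, 66]
  66 > parent 19 at index 3, swap → [92, 60, 82, 66, 27, 42, 29, 19]
  66 > parent 60 at index 1, swap → [92, 66, 82, 60, 27, 42, 29, 19]
Insert 6:
  append 6 at index 8 → [92, 66, 82, 60, 27, 42, 29, 19, 6] (no swap needed)
Insert 54:
  append 54 at index 9 → [92, 66, 82, 60, 27, 42, 29, 19, 6, 54]
  54 > parent 27 at index 4, swap → [92, 66, 82, 60, 54, 42, 29, 19, 6, 27]
Insert 86:
  append 86 at index 10 → [92, 66, 82, 60, 54, 42, 29, 19, 6, 27, 86]
  86 > parent 54 at index 4, swap → [92, 66, 82, 60, 86, 42, 29, 19, 6, 27, 54]
  86 > parent 66 at index 1, swap → [92, 86, 82, 60, 66, 42, 29, 19, 6, 27, 54]
Insert 53:
  append 53 at index 11 → [92, 86, 82, 60, 66, 42, 29, 19, 6, 27, 54, 53]
  53 > parent 42 at index 5, swap → [92, 86, 82, 60, 66, 53, 29, 19, 6, 27, 54, 42]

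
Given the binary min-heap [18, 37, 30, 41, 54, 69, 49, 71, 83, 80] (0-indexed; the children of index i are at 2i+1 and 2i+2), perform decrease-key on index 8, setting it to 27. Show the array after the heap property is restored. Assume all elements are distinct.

[18, 27, 30, 37, 54, 69, 49, 71, 41, 80]

set index 8 from 83 to 27 → [18, 37, 30, 41, 54, 69, 49, 71, 27, 80]
27 < parent 41 at index 3, swap → [18, 37, 30, 27, 54, 69, 49, 71, 41, 80]
27 < parent 37 at index 1, swap → [18, 27, 30, 37, 54, 69, 49, 71, 41, 80]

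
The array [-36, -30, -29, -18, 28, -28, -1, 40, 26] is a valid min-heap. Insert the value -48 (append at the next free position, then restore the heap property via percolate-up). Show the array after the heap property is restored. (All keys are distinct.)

[-48, -36, -29, -18, -30, -28, -1, 40, 26, 28]

append -48 at index 9 → [-36, -30, -29, -18, 28, -28, -1, 40, 26, -48]
-48 < parent 28 at index 4, swap → [-36, -30, -29, -18, -48, -28, -1, 40, 26, 28]
-48 < parent -30 at index 1, swap → [-36, -48, -29, -18, -30, -28, -1, 40, 26, 28]
-48 < parent -36 at index 0, swap → [-48, -36, -29, -18, -30, -28, -1, 40, 26, 28]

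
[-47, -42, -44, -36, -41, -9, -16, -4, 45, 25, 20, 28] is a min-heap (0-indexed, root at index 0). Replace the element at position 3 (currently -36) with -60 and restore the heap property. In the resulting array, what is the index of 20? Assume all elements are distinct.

10

set index 3 from -36 to -60 → [-47, -42, -44, -60, -41, -9, -16, -4, 45, 25, 20, 28]
-60 < parent -42 at index 1, swap → [-47, -60, -44, -42, -41, -9, -16, -4, 45, 25, 20, 28]
-60 < parent -47 at index 0, swap → [-60, -47, -44, -42, -41, -9, -16, -4, 45, 25, 20, 28]
resulting array: [-60, -47, -44, -42, -41, -9, -16, -4, 45, 25, 20, 28]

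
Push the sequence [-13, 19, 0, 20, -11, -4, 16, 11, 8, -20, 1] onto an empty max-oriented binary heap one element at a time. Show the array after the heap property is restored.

[20, 19, 16, 11, 1, -4, 0, -13, 8, -20, -11]

Insert -13:
  append -13 at index 0 → [-13] (no swap needed)
Insert 19:
  append 19 at index 1 → [-13, 19]
  19 > parent -13 at index 0, swap → [19, -13]
Insert 0:
  append 0 at index 2 → [19, -13, 0] (no swap needed)
Insert 20:
  append 20 at index 3 → [19, -13, 0, 20]
  20 > parent -13 at index 1, swap → [19, 20, 0, -13]
  20 > parent 19 at index 0, swap → [20, 19, 0, -13]
Insert -11:
  append -11 at index 4 → [20, 19, 0, -13, -11] (no swap needed)
Insert -4:
  append -4 at index 5 → [20, 19, 0, -13, -11, -4] (no swap needed)
Insert 16:
  append 16 at index 6 → [20, 19, 0, -13, -11, -4, 16]
  16 > parent 0 at index 2, swap → [20, 19, 16, -13, -11, -4, 0]
Insert 11:
  append 11 at index 7 → [20, 19, 16, -13, -11, -4, 0, 11]
  11 > parent -13 at index 3, swap → [20, 19, 16, 11, -11, -4, 0, -13]
Insert 8:
  append 8 at index 8 → [20, 19, 16, 11, -11, -4, 0, -13, 8] (no swap needed)
Insert -20:
  append -20 at index 9 → [20, 19, 16, 11, -11, -4, 0, -13, 8, -20] (no swap needed)
Insert 1:
  append 1 at index 10 → [20, 19, 16, 11, -11, -4, 0, -13, 8, -20, 1]
  1 > parent -11 at index 4, swap → [20, 19, 16, 11, 1, -4, 0, -13, 8, -20, -11]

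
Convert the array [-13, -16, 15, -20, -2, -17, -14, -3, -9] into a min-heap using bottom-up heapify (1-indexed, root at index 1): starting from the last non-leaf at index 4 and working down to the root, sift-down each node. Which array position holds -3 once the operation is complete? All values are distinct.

8

sift down from index 4: already satisfies heap property
sift down from index 3:
  15 vs smaller child -17 at index 6, swap → [-13, -16, -17, -20, -2, 15, -14, -3, -9]
sift down from index 2:
  -16 vs smaller child -20 at index 4, swap → [-13, -20, -17, -16, -2, 15, -14, -3, -9]
sift down from index 1:
  -13 vs smaller child -20 at index 2, swap → [-20, -13, -17, -16, -2, 15, -14, -3, -9]
  -13 vs smaller child -16 at index 4, swap → [-20, -16, -17, -13, -2, 15, -14, -3, -9]
resulting array: [-20, -16, -17, -13, -2, 15, -14, -3, -9]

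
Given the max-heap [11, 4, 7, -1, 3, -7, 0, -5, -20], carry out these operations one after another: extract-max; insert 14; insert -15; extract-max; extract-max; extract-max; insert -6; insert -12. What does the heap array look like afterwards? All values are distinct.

[3, -1, 0, -5, -15, -7, -20, -6, -12]

extract-max → returns 11:
  remove root 11; move last element -20 to root → [-20, 4, 7, -1, 3, -7, 0, -5]
  -20 vs larger child 7 at index 2, swap → [7, 4, -20, -1, 3, -7, 0, -5]
  -20 vs larger child 0 at index 6, swap → [7, 4, 0, -1, 3, -7, -20, -5]
insert 14:
  append 14 at index 8 → [7, 4, 0, -1, 3, -7, -20, -5, 14]
  14 > parent -1 at index 3, swap → [7, 4, 0, 14, 3, -7, -20, -5, -1]
  14 > parent 4 at index 1, swap → [7, 14, 0, 4, 3, -7, -20, -5, -1]
  14 > parent 7 at index 0, swap → [14, 7, 0, 4, 3, -7, -20, -5, -1]
insert -15:
  append -15 at index 9 → [14, 7, 0, 4, 3, -7, -20, -5, -1, -15] (no swap needed)
extract-max → returns 14:
  remove root 14; move last element -15 to root → [-15, 7, 0, 4, 3, -7, -20, -5, -1]
  -15 vs larger child 7 at index 1, swap → [7, -15, 0, 4, 3, -7, -20, -5, -1]
  -15 vs larger child 4 at index 3, swap → [7, 4, 0, -15, 3, -7, -20, -5, -1]
  -15 vs larger child -1 at index 8, swap → [7, 4, 0, -1, 3, -7, -20, -5, -15]
extract-max → returns 7:
  remove root 7; move last element -15 to root → [-15, 4, 0, -1, 3, -7, -20, -5]
  -15 vs larger child 4 at index 1, swap → [4, -15, 0, -1, 3, -7, -20, -5]
  -15 vs larger child 3 at index 4, swap → [4, 3, 0, -1, -15, -7, -20, -5]
extract-max → returns 4:
  remove root 4; move last element -5 to root → [-5, 3, 0, -1, -15, -7, -20]
  -5 vs larger child 3 at index 1, swap → [3, -5, 0, -1, -15, -7, -20]
  -5 vs larger child -1 at index 3, swap → [3, -1, 0, -5, -15, -7, -20]
insert -6:
  append -6 at index 7 → [3, -1, 0, -5, -15, -7, -20, -6] (no swap needed)
insert -12:
  append -12 at index 8 → [3, -1, 0, -5, -15, -7, -20, -6, -12] (no swap needed)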